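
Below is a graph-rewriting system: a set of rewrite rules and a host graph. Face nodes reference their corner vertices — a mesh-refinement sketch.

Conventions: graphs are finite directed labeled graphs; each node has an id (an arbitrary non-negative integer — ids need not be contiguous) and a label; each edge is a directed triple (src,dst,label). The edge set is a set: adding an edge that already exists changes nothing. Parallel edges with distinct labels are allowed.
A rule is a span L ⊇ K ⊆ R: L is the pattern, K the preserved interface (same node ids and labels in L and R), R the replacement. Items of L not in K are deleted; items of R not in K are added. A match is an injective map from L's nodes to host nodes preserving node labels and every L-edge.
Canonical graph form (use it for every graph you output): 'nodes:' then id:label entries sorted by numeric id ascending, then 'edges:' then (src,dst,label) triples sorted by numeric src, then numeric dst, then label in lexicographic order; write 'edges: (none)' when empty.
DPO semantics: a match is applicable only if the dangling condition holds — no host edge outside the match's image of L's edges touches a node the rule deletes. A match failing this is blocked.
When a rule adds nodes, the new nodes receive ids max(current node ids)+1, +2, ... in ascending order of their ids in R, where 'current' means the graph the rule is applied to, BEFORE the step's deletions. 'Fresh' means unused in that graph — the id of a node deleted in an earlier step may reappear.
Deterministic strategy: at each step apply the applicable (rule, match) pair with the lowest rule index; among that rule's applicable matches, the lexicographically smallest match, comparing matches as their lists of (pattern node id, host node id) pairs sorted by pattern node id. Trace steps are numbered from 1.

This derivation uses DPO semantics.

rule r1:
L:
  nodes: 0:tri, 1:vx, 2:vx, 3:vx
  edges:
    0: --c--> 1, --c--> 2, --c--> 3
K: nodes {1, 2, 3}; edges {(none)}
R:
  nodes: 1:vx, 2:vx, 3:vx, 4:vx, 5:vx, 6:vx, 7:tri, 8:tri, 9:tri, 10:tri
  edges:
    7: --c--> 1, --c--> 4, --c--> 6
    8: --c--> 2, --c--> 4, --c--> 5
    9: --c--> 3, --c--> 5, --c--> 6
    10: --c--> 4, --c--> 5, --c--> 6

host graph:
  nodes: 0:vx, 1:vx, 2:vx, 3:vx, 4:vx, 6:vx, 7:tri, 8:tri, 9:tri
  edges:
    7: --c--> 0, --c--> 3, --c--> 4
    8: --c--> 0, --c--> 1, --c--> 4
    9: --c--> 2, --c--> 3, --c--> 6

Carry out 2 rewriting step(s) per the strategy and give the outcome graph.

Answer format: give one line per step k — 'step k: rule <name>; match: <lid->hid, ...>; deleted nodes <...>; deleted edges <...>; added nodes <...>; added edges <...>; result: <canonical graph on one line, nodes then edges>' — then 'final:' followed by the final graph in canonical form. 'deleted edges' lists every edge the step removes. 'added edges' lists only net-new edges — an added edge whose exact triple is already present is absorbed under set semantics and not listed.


step 1: rule r1; match: 0->7, 1->0, 2->3, 3->4; deleted nodes 7; deleted edges (7,0,c); (7,3,c); (7,4,c); added nodes 10, 11, 12, 13, 14, 15, 16; added edges (13,0,c); (13,10,c); (13,12,c); (14,3,c); (14,10,c); (14,11,c); (15,4,c); (15,11,c); (15,12,c); (16,10,c); (16,11,c); (16,12,c); result: nodes: 0:vx, 1:vx, 2:vx, 3:vx, 4:vx, 6:vx, 8:tri, 9:tri, 10:vx, 11:vx, 12:vx, 13:tri, 14:tri, 15:tri, 16:tri edges: (8,0,c); (8,1,c); (8,4,c); (9,2,c); (9,3,c); (9,6,c); (13,0,c); (13,10,c); (13,12,c); (14,3,c); (14,10,c); (14,11,c); (15,4,c); (15,11,c); (15,12,c); (16,10,c); (16,11,c); (16,12,c)
step 2: rule r1; match: 0->8, 1->0, 2->1, 3->4; deleted nodes 8; deleted edges (8,0,c); (8,1,c); (8,4,c); added nodes 17, 18, 19, 20, 21, 22, 23; added edges (20,0,c); (20,17,c); (20,19,c); (21,1,c); (21,17,c); (21,18,c); (22,4,c); (22,18,c); (22,19,c); (23,17,c); (23,18,c); (23,19,c); result: nodes: 0:vx, 1:vx, 2:vx, 3:vx, 4:vx, 6:vx, 9:tri, 10:vx, 11:vx, 12:vx, 13:tri, 14:tri, 15:tri, 16:tri, 17:vx, 18:vx, 19:vx, 20:tri, 21:tri, 22:tri, 23:tri edges: (9,2,c); (9,3,c); (9,6,c); (13,0,c); (13,10,c); (13,12,c); (14,3,c); (14,10,c); (14,11,c); (15,4,c); (15,11,c); (15,12,c); (16,10,c); (16,11,c); (16,12,c); (20,0,c); (20,17,c); (20,19,c); (21,1,c); (21,17,c); (21,18,c); (22,4,c); (22,18,c); (22,19,c); (23,17,c); (23,18,c); (23,19,c)
final:
nodes: 0:vx, 1:vx, 2:vx, 3:vx, 4:vx, 6:vx, 9:tri, 10:vx, 11:vx, 12:vx, 13:tri, 14:tri, 15:tri, 16:tri, 17:vx, 18:vx, 19:vx, 20:tri, 21:tri, 22:tri, 23:tri
edges: (9,2,c); (9,3,c); (9,6,c); (13,0,c); (13,10,c); (13,12,c); (14,3,c); (14,10,c); (14,11,c); (15,4,c); (15,11,c); (15,12,c); (16,10,c); (16,11,c); (16,12,c); (20,0,c); (20,17,c); (20,19,c); (21,1,c); (21,17,c); (21,18,c); (22,4,c); (22,18,c); (22,19,c); (23,17,c); (23,18,c); (23,19,c)


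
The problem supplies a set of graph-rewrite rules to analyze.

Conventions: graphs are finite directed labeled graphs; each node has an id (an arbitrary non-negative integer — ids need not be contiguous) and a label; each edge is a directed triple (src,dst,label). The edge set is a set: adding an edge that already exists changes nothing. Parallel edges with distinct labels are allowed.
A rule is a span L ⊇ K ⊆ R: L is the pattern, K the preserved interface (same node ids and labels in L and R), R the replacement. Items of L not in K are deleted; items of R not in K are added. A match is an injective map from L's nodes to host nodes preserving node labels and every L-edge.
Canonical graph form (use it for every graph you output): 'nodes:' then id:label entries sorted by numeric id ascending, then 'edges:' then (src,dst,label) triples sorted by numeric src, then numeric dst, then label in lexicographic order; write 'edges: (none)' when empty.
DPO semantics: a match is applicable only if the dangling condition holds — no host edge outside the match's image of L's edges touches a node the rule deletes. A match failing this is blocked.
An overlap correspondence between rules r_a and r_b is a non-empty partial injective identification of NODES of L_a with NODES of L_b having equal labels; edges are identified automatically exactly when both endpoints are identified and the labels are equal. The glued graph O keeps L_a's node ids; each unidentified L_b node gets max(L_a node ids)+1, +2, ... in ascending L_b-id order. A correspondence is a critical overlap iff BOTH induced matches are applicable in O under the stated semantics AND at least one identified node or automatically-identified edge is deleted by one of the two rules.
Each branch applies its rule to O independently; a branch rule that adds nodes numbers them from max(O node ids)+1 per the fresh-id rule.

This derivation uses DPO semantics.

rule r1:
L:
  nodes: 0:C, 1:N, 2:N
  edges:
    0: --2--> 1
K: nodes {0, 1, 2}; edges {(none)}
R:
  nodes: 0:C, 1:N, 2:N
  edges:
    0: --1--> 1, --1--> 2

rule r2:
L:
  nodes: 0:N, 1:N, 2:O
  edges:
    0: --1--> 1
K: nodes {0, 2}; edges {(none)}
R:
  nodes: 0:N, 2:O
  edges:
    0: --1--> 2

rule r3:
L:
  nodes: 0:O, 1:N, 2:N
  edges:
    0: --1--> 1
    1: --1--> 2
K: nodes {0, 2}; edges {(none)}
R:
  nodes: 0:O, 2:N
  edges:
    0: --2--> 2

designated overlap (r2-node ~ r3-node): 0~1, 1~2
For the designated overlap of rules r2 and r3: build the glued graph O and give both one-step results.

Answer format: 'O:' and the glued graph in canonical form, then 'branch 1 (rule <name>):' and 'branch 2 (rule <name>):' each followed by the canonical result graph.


O:
nodes: 0:N, 1:N, 2:O, 3:O
edges: (0,1,1); (3,0,1)
branch 1 (rule r2):
nodes: 0:N, 2:O, 3:O
edges: (0,2,1); (3,0,1)
branch 2 (rule r3):
nodes: 1:N, 2:O, 3:O
edges: (3,1,2)


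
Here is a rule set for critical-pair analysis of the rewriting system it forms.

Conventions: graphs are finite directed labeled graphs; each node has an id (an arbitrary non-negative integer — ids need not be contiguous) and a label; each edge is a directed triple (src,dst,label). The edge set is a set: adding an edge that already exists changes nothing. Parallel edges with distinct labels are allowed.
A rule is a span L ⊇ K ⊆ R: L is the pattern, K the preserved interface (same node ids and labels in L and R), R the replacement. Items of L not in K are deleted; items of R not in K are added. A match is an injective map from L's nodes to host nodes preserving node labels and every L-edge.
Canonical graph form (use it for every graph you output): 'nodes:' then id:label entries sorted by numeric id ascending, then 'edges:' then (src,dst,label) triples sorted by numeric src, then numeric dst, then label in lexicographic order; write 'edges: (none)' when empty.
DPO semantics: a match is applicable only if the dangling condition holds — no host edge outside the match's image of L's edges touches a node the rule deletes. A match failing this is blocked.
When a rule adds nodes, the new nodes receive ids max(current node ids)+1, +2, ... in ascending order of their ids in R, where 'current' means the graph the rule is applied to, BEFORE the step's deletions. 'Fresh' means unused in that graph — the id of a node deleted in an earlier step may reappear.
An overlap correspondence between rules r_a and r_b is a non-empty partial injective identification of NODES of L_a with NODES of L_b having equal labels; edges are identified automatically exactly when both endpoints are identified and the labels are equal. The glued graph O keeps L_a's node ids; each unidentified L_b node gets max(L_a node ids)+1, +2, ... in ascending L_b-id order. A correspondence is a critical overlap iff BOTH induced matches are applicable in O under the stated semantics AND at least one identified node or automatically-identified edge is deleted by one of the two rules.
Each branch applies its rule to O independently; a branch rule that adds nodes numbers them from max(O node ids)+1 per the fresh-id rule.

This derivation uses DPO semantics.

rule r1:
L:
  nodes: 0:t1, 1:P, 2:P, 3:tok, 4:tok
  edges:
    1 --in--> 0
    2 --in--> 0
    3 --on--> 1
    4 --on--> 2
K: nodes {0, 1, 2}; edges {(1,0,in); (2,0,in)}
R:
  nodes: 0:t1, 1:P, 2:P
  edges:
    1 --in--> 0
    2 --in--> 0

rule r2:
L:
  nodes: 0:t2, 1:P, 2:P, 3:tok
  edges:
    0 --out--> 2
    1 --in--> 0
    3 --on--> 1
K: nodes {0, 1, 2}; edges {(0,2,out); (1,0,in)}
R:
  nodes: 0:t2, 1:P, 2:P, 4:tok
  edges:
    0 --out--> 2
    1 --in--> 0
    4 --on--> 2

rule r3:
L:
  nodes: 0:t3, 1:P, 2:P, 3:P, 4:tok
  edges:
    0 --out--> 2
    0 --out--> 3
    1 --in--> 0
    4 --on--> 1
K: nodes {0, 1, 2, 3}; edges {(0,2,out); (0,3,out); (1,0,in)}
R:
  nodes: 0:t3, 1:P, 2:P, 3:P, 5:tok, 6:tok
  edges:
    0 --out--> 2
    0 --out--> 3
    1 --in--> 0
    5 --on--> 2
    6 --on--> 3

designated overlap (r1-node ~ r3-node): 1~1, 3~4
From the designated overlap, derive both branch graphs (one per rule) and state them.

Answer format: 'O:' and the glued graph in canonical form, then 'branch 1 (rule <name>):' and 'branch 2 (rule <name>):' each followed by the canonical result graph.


O:
nodes: 0:t1, 1:P, 2:P, 3:tok, 4:tok, 5:t3, 6:P, 7:P
edges: (1,0,in); (1,5,in); (2,0,in); (3,1,on); (4,2,on); (5,6,out); (5,7,out)
branch 1 (rule r1):
nodes: 0:t1, 1:P, 2:P, 5:t3, 6:P, 7:P
edges: (1,0,in); (1,5,in); (2,0,in); (5,6,out); (5,7,out)
branch 2 (rule r3):
nodes: 0:t1, 1:P, 2:P, 4:tok, 5:t3, 6:P, 7:P, 8:tok, 9:tok
edges: (1,0,in); (1,5,in); (2,0,in); (4,2,on); (5,6,out); (5,7,out); (8,6,on); (9,7,on)


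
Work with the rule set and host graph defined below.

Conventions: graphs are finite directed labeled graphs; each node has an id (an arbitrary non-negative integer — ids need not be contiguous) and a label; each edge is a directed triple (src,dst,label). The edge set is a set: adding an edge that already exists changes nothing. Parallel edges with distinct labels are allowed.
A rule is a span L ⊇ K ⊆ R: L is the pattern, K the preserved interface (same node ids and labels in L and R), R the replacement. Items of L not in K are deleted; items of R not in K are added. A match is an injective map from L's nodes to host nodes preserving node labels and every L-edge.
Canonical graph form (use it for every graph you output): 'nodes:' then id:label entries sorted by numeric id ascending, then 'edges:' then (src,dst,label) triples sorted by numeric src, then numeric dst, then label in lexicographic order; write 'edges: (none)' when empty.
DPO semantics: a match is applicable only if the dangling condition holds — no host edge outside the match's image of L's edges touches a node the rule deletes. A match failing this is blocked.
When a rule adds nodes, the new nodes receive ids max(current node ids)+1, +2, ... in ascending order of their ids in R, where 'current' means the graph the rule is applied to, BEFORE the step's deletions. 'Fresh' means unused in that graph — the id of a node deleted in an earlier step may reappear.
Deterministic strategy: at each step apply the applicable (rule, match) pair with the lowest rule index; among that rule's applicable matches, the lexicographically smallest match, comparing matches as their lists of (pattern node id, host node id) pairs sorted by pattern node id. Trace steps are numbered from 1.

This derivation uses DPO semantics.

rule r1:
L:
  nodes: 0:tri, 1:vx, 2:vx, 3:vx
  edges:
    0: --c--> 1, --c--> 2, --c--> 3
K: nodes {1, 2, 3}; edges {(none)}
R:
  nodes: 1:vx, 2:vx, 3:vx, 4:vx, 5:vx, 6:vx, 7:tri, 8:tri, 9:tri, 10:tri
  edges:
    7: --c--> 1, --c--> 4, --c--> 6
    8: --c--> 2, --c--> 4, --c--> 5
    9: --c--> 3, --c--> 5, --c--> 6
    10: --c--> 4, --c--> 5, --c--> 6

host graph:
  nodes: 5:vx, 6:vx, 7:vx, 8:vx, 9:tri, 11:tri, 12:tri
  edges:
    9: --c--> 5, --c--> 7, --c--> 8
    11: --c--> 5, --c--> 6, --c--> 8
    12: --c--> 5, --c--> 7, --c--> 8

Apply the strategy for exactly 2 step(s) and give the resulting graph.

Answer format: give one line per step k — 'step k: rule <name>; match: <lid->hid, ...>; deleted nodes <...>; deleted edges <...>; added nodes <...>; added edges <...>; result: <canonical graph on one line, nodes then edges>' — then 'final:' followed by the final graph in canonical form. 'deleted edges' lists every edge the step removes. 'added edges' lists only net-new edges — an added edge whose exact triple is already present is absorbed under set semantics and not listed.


step 1: rule r1; match: 0->9, 1->5, 2->7, 3->8; deleted nodes 9; deleted edges (9,5,c); (9,7,c); (9,8,c); added nodes 13, 14, 15, 16, 17, 18, 19; added edges (16,5,c); (16,13,c); (16,15,c); (17,7,c); (17,13,c); (17,14,c); (18,8,c); (18,14,c); (18,15,c); (19,13,c); (19,14,c); (19,15,c); result: nodes: 5:vx, 6:vx, 7:vx, 8:vx, 11:tri, 12:tri, 13:vx, 14:vx, 15:vx, 16:tri, 17:tri, 18:tri, 19:tri edges: (11,5,c); (11,6,c); (11,8,c); (12,5,c); (12,7,c); (12,8,c); (16,5,c); (16,13,c); (16,15,c); (17,7,c); (17,13,c); (17,14,c); (18,8,c); (18,14,c); (18,15,c); (19,13,c); (19,14,c); (19,15,c)
step 2: rule r1; match: 0->11, 1->5, 2->6, 3->8; deleted nodes 11; deleted edges (11,5,c); (11,6,c); (11,8,c); added nodes 20, 21, 22, 23, 24, 25, 26; added edges (23,5,c); (23,20,c); (23,22,c); (24,6,c); (24,20,c); (24,21,c); (25,8,c); (25,21,c); (25,22,c); (26,20,c); (26,21,c); (26,22,c); result: nodes: 5:vx, 6:vx, 7:vx, 8:vx, 12:tri, 13:vx, 14:vx, 15:vx, 16:tri, 17:tri, 18:tri, 19:tri, 20:vx, 21:vx, 22:vx, 23:tri, 24:tri, 25:tri, 26:tri edges: (12,5,c); (12,7,c); (12,8,c); (16,5,c); (16,13,c); (16,15,c); (17,7,c); (17,13,c); (17,14,c); (18,8,c); (18,14,c); (18,15,c); (19,13,c); (19,14,c); (19,15,c); (23,5,c); (23,20,c); (23,22,c); (24,6,c); (24,20,c); (24,21,c); (25,8,c); (25,21,c); (25,22,c); (26,20,c); (26,21,c); (26,22,c)
final:
nodes: 5:vx, 6:vx, 7:vx, 8:vx, 12:tri, 13:vx, 14:vx, 15:vx, 16:tri, 17:tri, 18:tri, 19:tri, 20:vx, 21:vx, 22:vx, 23:tri, 24:tri, 25:tri, 26:tri
edges: (12,5,c); (12,7,c); (12,8,c); (16,5,c); (16,13,c); (16,15,c); (17,7,c); (17,13,c); (17,14,c); (18,8,c); (18,14,c); (18,15,c); (19,13,c); (19,14,c); (19,15,c); (23,5,c); (23,20,c); (23,22,c); (24,6,c); (24,20,c); (24,21,c); (25,8,c); (25,21,c); (25,22,c); (26,20,c); (26,21,c); (26,22,c)


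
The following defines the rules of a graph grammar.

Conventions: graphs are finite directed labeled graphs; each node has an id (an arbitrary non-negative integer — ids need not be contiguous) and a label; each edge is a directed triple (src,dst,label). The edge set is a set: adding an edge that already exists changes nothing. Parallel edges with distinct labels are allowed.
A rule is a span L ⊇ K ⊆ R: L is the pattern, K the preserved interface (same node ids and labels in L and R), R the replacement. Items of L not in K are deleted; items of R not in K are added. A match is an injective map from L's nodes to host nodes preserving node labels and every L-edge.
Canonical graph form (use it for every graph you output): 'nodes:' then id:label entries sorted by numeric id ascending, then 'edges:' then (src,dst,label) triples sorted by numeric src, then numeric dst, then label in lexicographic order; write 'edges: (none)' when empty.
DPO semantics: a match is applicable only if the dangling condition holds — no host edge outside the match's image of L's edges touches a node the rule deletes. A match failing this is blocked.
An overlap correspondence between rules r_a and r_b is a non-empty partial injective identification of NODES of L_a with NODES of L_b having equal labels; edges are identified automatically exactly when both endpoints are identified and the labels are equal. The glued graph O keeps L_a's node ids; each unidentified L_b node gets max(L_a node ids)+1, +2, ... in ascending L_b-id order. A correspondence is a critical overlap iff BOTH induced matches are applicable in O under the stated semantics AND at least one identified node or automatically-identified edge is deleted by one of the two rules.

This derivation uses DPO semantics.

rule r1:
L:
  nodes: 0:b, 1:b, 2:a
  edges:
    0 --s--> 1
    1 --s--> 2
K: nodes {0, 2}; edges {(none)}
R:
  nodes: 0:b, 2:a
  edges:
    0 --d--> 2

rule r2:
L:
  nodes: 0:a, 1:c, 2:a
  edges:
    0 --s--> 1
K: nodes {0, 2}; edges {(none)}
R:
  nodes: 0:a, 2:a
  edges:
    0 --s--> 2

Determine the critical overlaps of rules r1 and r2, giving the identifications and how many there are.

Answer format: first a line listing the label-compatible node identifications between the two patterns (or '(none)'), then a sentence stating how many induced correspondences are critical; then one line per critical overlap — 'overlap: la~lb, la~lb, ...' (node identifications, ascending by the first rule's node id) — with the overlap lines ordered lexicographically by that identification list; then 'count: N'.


label-compatible node identifications between L(r1) and L(r2): 2~0, 2~2
0 of the induced correspondences are critical overlaps of r1 and r2.
count: 0


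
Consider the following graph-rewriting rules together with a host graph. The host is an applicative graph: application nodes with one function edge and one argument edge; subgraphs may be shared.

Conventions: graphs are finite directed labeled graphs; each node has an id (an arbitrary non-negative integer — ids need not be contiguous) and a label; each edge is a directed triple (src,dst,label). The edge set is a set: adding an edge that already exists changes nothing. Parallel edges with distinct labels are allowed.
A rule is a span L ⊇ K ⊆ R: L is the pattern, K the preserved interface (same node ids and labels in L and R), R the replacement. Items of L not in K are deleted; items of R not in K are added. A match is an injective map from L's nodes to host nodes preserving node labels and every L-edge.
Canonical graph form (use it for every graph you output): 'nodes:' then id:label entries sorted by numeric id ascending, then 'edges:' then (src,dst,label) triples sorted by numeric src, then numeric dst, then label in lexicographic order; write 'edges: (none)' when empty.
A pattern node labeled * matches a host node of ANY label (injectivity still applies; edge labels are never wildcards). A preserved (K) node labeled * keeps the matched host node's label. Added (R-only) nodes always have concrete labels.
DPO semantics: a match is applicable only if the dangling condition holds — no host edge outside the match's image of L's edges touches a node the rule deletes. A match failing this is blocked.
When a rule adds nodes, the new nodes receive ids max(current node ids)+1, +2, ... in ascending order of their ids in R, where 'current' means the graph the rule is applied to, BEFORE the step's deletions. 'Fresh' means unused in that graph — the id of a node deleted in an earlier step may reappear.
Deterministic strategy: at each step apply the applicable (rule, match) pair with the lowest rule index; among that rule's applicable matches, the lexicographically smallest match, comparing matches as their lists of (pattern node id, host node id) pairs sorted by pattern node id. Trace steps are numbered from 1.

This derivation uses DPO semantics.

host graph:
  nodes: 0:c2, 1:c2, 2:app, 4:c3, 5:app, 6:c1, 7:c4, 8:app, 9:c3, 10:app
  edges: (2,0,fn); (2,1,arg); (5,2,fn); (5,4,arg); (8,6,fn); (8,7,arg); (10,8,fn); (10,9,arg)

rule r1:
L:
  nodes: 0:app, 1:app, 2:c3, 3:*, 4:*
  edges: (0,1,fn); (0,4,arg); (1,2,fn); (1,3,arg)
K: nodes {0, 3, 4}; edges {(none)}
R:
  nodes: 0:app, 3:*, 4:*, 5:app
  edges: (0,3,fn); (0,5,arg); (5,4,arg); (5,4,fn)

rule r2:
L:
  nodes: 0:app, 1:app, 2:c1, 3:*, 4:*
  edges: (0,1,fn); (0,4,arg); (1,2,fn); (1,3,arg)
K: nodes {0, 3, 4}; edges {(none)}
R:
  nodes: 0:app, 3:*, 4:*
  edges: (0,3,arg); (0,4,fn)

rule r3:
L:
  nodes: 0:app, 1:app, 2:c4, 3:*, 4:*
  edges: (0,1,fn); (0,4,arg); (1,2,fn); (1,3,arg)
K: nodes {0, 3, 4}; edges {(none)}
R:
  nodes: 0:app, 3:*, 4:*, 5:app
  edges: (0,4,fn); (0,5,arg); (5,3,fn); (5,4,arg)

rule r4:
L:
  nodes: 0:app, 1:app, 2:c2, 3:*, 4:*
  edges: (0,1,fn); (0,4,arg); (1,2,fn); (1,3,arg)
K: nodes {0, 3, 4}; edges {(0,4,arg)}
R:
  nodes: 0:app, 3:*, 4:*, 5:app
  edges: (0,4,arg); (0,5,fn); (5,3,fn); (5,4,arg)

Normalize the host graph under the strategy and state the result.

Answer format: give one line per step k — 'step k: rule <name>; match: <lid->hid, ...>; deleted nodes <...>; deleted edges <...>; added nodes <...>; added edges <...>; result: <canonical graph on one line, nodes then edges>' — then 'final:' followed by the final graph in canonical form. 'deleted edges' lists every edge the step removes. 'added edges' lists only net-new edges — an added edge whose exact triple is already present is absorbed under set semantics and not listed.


step 1: rule r2; match: 0->10, 1->8, 2->6, 3->7, 4->9; deleted nodes 6, 8; deleted edges (8,6,fn); (8,7,arg); (10,8,fn); (10,9,arg); added nodes (none); added edges (10,7,arg); (10,9,fn); result: nodes: 0:c2, 1:c2, 2:app, 4:c3, 5:app, 7:c4, 9:c3, 10:app edges: (2,0,fn); (2,1,arg); (5,2,fn); (5,4,arg); (10,7,arg); (10,9,fn)
step 2: rule r4; match: 0->5, 1->2, 2->0, 3->1, 4->4; deleted nodes 0, 2; deleted edges (2,0,fn); (2,1,arg); (5,2,fn); added nodes 11; added edges (5,11,fn); (11,1,fn); (11,4,arg); result: nodes: 1:c2, 4:c3, 5:app, 7:c4, 9:c3, 10:app, 11:app edges: (5,4,arg); (5,11,fn); (10,7,arg); (10,9,fn); (11,1,fn); (11,4,arg)
final:
nodes: 1:c2, 4:c3, 5:app, 7:c4, 9:c3, 10:app, 11:app
edges: (5,4,arg); (5,11,fn); (10,7,arg); (10,9,fn); (11,1,fn); (11,4,arg)


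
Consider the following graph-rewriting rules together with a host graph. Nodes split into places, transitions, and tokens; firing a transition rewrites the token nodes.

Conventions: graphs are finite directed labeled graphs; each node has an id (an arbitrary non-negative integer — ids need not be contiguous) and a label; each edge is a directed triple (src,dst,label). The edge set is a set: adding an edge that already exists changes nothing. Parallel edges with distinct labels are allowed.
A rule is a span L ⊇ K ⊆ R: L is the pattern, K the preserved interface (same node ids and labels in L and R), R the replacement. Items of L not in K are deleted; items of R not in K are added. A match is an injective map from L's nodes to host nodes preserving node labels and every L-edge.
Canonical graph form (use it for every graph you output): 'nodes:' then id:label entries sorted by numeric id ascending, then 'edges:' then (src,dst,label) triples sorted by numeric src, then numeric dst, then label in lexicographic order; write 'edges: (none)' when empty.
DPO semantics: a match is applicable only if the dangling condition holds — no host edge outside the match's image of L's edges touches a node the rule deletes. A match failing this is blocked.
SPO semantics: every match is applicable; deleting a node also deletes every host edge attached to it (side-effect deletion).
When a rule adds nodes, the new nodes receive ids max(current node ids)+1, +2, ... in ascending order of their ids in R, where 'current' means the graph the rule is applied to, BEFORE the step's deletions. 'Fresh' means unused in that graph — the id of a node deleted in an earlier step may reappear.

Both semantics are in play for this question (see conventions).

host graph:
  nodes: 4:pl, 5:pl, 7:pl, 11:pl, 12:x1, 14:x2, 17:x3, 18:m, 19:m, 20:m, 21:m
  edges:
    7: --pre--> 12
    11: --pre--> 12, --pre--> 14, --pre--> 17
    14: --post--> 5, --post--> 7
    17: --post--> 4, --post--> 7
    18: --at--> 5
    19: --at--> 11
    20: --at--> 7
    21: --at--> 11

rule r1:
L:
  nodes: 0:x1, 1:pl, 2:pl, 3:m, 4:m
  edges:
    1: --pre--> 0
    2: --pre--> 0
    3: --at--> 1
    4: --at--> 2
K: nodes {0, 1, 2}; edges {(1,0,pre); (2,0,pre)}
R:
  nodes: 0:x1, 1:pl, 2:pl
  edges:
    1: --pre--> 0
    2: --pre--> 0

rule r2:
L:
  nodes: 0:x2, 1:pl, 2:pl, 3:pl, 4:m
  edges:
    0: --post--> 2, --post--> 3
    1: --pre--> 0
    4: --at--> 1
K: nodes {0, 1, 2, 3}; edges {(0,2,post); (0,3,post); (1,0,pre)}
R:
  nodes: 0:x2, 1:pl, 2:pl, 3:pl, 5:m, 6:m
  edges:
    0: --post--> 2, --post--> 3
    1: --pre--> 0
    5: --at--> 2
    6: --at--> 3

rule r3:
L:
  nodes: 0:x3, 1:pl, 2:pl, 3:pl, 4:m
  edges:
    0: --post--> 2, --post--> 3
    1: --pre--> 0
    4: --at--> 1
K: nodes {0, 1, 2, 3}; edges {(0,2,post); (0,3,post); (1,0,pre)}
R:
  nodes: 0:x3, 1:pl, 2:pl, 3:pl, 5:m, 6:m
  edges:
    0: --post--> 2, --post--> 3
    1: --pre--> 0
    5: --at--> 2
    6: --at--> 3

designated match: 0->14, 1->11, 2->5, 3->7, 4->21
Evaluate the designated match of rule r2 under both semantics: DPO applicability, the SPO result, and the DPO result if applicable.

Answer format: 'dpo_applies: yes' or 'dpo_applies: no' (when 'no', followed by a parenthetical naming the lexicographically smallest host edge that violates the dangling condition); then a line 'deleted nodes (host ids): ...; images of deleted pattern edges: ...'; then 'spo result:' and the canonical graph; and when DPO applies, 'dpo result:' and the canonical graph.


dpo_applies: yes
deleted nodes (host ids): 21; images of deleted pattern edges: (21,11,at)
spo result:
nodes: 4:pl, 5:pl, 7:pl, 11:pl, 12:x1, 14:x2, 17:x3, 18:m, 19:m, 20:m, 22:m, 23:m
edges: (7,12,pre); (11,12,pre); (11,14,pre); (11,17,pre); (14,5,post); (14,7,post); (17,4,post); (17,7,post); (18,5,at); (19,11,at); (20,7,at); (22,5,at); (23,7,at)
dpo result:
nodes: 4:pl, 5:pl, 7:pl, 11:pl, 12:x1, 14:x2, 17:x3, 18:m, 19:m, 20:m, 22:m, 23:m
edges: (7,12,pre); (11,12,pre); (11,14,pre); (11,17,pre); (14,5,post); (14,7,post); (17,4,post); (17,7,post); (18,5,at); (19,11,at); (20,7,at); (22,5,at); (23,7,at)


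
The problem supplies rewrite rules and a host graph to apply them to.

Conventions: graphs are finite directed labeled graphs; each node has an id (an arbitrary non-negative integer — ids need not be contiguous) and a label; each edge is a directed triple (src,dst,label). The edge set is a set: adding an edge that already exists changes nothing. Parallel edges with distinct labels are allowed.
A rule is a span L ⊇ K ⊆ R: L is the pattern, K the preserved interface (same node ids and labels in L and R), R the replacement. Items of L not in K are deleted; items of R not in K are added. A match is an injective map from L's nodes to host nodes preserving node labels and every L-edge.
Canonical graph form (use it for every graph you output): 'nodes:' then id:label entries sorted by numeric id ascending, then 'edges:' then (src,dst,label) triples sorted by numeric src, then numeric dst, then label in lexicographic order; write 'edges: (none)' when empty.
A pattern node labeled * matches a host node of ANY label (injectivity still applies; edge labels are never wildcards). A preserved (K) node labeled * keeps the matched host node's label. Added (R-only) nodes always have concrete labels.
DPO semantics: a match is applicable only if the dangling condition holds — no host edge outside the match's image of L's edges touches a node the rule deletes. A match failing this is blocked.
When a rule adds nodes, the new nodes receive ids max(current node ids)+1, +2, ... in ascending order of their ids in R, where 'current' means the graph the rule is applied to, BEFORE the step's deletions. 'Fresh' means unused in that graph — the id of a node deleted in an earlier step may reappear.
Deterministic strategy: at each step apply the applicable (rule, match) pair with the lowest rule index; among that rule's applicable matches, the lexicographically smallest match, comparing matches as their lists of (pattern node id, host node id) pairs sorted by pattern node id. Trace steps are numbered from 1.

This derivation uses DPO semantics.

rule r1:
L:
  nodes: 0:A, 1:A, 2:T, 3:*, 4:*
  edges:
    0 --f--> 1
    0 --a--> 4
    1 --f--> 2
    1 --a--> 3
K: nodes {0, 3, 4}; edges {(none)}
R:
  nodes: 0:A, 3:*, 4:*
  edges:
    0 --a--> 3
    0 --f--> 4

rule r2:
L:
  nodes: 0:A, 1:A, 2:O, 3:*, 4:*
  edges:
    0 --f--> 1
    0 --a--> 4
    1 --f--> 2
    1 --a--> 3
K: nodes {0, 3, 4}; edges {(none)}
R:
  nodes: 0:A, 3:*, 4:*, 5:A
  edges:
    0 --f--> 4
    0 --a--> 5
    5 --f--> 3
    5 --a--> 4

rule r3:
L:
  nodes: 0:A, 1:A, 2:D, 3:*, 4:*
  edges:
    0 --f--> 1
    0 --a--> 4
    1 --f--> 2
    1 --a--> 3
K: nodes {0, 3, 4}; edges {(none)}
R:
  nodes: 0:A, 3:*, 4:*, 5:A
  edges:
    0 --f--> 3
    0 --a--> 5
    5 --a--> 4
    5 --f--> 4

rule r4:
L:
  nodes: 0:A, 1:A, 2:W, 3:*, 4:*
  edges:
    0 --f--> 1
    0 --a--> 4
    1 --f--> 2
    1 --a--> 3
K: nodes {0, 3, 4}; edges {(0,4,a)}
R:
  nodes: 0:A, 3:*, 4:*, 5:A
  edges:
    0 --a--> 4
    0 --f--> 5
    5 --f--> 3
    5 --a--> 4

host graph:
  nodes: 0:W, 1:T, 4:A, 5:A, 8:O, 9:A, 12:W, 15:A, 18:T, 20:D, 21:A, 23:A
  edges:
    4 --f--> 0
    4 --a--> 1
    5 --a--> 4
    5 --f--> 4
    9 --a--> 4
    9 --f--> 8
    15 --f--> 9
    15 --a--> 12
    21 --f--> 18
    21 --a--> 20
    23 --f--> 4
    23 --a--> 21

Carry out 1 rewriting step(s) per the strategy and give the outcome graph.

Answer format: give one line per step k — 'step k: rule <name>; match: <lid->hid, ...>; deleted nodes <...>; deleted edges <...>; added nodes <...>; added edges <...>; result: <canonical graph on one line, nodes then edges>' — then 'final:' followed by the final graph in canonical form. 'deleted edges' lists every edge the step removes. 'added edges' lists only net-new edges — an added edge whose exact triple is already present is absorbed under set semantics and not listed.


step 1: rule r2; match: 0->15, 1->9, 2->8, 3->4, 4->12; deleted nodes 8, 9; deleted edges (9,4,a); (9,8,f); (15,9,f); (15,12,a); added nodes 24; added edges (15,12,f); (15,24,a); (24,4,f); (24,12,a); result: nodes: 0:W, 1:T, 4:A, 5:A, 12:W, 15:A, 18:T, 20:D, 21:A, 23:A, 24:A edges: (4,0,f); (4,1,a); (5,4,a); (5,4,f); (15,12,f); (15,24,a); (21,18,f); (21,20,a); (23,4,f); (23,21,a); (24,4,f); (24,12,a)
final:
nodes: 0:W, 1:T, 4:A, 5:A, 12:W, 15:A, 18:T, 20:D, 21:A, 23:A, 24:A
edges: (4,0,f); (4,1,a); (5,4,a); (5,4,f); (15,12,f); (15,24,a); (21,18,f); (21,20,a); (23,4,f); (23,21,a); (24,4,f); (24,12,a)


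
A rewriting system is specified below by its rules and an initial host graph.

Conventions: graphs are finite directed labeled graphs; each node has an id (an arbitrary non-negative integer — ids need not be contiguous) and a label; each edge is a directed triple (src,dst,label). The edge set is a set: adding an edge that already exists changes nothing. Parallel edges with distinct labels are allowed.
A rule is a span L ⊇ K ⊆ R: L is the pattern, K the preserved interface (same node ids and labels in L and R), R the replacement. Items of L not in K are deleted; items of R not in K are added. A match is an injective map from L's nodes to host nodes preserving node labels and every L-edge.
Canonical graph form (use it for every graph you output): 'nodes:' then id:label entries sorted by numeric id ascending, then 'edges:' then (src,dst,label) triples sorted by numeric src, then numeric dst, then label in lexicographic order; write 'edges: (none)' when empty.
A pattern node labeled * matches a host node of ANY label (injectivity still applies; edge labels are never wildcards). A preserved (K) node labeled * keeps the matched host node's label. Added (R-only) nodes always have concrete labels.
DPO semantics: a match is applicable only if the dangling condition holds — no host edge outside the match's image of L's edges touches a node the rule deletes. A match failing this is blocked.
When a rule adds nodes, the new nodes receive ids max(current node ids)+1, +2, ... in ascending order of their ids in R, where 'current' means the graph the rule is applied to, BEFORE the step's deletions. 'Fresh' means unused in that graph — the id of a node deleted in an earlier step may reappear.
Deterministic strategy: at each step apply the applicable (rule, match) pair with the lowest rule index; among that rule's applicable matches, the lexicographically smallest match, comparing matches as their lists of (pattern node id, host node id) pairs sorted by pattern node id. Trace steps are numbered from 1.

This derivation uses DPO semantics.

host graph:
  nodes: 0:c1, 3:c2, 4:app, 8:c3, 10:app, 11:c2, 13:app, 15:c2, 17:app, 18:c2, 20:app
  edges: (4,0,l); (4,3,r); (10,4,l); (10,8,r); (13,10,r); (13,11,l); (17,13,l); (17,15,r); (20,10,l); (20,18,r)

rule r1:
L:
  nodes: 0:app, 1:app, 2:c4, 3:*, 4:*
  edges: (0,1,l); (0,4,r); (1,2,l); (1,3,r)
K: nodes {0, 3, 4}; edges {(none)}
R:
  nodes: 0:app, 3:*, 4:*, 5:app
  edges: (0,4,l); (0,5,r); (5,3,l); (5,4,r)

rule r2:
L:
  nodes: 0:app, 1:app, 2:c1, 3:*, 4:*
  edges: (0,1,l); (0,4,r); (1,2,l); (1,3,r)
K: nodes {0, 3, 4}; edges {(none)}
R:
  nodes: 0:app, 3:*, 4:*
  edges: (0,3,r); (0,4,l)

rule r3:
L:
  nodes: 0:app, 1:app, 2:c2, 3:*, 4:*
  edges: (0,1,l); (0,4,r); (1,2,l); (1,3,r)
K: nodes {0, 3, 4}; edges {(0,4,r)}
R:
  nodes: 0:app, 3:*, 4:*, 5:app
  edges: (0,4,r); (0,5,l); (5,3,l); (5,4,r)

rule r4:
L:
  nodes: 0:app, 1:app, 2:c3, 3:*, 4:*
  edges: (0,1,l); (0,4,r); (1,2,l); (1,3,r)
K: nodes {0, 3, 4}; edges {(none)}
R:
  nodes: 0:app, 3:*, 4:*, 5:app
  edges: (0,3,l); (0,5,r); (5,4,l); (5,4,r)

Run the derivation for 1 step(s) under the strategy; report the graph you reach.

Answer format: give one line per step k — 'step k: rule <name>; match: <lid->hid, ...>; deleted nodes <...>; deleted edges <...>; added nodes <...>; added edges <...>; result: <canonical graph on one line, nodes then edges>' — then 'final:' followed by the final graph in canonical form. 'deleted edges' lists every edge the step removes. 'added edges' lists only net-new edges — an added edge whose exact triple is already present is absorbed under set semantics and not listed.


step 1: rule r2; match: 0->10, 1->4, 2->0, 3->3, 4->8; deleted nodes 0, 4; deleted edges (4,0,l); (4,3,r); (10,4,l); (10,8,r); added nodes (none); added edges (10,3,r); (10,8,l); result: nodes: 3:c2, 8:c3, 10:app, 11:c2, 13:app, 15:c2, 17:app, 18:c2, 20:app edges: (10,3,r); (10,8,l); (13,10,r); (13,11,l); (17,13,l); (17,15,r); (20,10,l); (20,18,r)
final:
nodes: 3:c2, 8:c3, 10:app, 11:c2, 13:app, 15:c2, 17:app, 18:c2, 20:app
edges: (10,3,r); (10,8,l); (13,10,r); (13,11,l); (17,13,l); (17,15,r); (20,10,l); (20,18,r)


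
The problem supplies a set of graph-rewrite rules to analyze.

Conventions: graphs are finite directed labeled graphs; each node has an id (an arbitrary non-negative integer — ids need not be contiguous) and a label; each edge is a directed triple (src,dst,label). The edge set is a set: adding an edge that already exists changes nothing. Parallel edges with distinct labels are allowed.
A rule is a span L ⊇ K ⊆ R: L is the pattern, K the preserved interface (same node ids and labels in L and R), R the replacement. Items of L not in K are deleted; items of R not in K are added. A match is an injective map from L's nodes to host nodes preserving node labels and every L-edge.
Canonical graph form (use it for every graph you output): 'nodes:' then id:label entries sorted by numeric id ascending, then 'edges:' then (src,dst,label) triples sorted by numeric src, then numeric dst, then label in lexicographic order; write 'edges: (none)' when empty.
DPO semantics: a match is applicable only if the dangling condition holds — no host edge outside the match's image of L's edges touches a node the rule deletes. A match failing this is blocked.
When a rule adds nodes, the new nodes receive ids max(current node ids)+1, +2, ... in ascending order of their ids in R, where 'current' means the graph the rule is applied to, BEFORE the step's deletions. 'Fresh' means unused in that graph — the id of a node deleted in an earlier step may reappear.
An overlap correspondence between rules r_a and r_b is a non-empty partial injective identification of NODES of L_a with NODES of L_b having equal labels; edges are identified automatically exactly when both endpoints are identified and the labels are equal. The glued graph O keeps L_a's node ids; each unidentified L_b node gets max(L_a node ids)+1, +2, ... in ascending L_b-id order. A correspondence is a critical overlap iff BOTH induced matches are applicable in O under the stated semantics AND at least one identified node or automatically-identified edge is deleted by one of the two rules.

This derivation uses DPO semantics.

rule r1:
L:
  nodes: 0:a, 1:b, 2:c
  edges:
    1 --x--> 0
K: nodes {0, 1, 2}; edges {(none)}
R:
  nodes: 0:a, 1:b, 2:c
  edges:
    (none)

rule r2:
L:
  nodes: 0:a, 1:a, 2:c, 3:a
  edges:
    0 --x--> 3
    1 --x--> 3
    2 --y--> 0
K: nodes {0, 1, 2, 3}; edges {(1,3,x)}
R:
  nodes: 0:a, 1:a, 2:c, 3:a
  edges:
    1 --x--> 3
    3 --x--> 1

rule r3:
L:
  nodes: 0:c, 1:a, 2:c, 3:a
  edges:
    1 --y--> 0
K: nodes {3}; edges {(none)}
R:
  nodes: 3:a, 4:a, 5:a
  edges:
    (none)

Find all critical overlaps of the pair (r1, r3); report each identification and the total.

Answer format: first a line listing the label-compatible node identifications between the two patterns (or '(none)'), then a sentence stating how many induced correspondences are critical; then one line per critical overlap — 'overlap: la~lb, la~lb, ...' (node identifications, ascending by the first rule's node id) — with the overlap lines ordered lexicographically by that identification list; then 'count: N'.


label-compatible node identifications between L(r1) and L(r3): 0~1, 0~3, 2~0, 2~2
4 of the induced correspondences are critical overlaps of r1 and r3.
overlap: 0~3, 2~0
overlap: 0~3, 2~2
overlap: 2~0
overlap: 2~2
count: 4


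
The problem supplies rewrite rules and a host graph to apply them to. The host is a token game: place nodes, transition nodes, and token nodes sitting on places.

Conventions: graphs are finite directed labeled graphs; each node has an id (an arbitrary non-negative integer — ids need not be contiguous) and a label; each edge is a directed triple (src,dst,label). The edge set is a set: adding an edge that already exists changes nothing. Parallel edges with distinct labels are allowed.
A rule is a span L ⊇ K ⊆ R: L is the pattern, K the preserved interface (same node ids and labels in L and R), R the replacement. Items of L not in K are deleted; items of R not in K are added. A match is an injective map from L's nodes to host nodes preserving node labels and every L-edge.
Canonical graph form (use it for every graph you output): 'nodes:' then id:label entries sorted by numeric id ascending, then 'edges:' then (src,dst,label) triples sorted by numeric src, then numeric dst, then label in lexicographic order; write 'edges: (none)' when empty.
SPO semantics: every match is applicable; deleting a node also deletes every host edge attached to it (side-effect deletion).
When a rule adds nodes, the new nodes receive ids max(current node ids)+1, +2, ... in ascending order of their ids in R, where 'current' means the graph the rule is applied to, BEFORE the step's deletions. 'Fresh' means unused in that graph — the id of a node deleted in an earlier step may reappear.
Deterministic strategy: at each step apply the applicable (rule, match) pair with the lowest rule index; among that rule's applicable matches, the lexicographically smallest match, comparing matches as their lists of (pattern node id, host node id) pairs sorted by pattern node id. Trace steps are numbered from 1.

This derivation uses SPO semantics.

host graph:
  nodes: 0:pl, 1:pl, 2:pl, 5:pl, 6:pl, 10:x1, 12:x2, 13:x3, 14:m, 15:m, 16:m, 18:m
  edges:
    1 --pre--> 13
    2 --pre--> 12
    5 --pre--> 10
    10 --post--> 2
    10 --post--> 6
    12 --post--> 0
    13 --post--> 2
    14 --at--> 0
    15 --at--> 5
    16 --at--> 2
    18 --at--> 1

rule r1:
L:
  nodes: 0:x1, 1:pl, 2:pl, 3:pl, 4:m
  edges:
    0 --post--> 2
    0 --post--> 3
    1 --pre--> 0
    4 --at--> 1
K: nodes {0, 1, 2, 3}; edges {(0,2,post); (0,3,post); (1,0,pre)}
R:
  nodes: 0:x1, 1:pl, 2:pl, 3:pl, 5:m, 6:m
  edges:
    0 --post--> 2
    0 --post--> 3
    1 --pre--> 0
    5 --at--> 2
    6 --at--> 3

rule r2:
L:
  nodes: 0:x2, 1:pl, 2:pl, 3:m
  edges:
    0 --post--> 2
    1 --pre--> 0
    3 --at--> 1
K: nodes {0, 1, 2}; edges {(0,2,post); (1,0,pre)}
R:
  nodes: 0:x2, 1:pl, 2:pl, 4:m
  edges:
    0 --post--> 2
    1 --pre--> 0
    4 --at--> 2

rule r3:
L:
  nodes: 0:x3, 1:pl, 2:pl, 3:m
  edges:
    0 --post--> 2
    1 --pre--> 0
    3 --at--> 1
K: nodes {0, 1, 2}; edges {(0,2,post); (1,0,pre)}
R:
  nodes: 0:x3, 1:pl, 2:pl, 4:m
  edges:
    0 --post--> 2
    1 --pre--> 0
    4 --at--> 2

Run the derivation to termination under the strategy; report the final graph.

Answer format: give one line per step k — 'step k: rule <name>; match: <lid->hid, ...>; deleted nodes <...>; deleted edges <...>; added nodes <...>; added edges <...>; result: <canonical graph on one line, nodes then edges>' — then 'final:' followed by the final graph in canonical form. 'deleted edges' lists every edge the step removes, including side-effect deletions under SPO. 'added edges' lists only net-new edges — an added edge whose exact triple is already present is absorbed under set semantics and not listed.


step 1: rule r1; match: 0->10, 1->5, 2->2, 3->6, 4->15; deleted nodes 15; deleted edges (15,5,at); added nodes 19, 20; added edges (19,2,at); (20,6,at); result: nodes: 0:pl, 1:pl, 2:pl, 5:pl, 6:pl, 10:x1, 12:x2, 13:x3, 14:m, 16:m, 18:m, 19:m, 20:m edges: (1,13,pre); (2,12,pre); (5,10,pre); (10,2,post); (10,6,post); (12,0,post); (13,2,post); (14,0,at); (16,2,at); (18,1,at); (19,2,at); (20,6,at)
step 2: rule r2; match: 0->12, 1->2, 2->0, 3->16; deleted nodes 16; deleted edges (16,2,at); added nodes 21; added edges (21,0,at); result: nodes: 0:pl, 1:pl, 2:pl, 5:pl, 6:pl, 10:x1, 12:x2, 13:x3, 14:m, 18:m, 19:m, 20:m, 21:m edges: (1,13,pre); (2,12,pre); (5,10,pre); (10,2,post); (10,6,post); (12,0,post); (13,2,post); (14,0,at); (18,1,at); (19,2,at); (20,6,at); (21,0,at)
step 3: rule r2; match: 0->12, 1->2, 2->0, 3->19; deleted nodes 19; deleted edges (19,2,at); added nodes 22; added edges (22,0,at); result: nodes: 0:pl, 1:pl, 2:pl, 5:pl, 6:pl, 10:x1, 12:x2, 13:x3, 14:m, 18:m, 20:m, 21:m, 22:m edges: (1,13,pre); (2,12,pre); (5,10,pre); (10,2,post); (10,6,post); (12,0,post); (13,2,post); (14,0,at); (18,1,at); (20,6,at); (21,0,at); (22,0,at)
step 4: rule r3; match: 0->13, 1->1, 2->2, 3->18; deleted nodes 18; deleted edges (18,1,at); added nodes 23; added edges (23,2,at); result: nodes: 0:pl, 1:pl, 2:pl, 5:pl, 6:pl, 10:x1, 12:x2, 13:x3, 14:m, 20:m, 21:m, 22:m, 23:m edges: (1,13,pre); (2,12,pre); (5,10,pre); (10,2,post); (10,6,post); (12,0,post); (13,2,post); (14,0,at); (20,6,at); (21,0,at); (22,0,at); (23,2,at)
step 5: rule r2; match: 0->12, 1->2, 2->0, 3->23; deleted nodes 23; deleted edges (23,2,at); added nodes 24; added edges (24,0,at); result: nodes: 0:pl, 1:pl, 2:pl, 5:pl, 6:pl, 10:x1, 12:x2, 13:x3, 14:m, 20:m, 21:m, 22:m, 24:m edges: (1,13,pre); (2,12,pre); (5,10,pre); (10,2,post); (10,6,post); (12,0,post); (13,2,post); (14,0,at); (20,6,at); (21,0,at); (22,0,at); (24,0,at)
final:
nodes: 0:pl, 1:pl, 2:pl, 5:pl, 6:pl, 10:x1, 12:x2, 13:x3, 14:m, 20:m, 21:m, 22:m, 24:m
edges: (1,13,pre); (2,12,pre); (5,10,pre); (10,2,post); (10,6,post); (12,0,post); (13,2,post); (14,0,at); (20,6,at); (21,0,at); (22,0,at); (24,0,at)
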